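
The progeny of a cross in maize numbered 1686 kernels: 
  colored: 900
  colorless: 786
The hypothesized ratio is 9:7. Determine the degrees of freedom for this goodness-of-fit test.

1

A goodness-of-fit test with 2 phenotype classes has df = 2 − 1 = 1.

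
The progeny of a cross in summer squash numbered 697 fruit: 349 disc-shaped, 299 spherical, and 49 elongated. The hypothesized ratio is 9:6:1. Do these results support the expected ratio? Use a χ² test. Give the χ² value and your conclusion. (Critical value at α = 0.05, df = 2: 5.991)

The 9:6:1 ratio has 16 parts, so with N = 697 the expected counts are:
  disc-shaped: 697 × 9/16 = 392.0625
  spherical: 697 × 6/16 = 261.375
  elongated: 697 × 1/16 = 43.5625
χ² = Σ (O − E)² / E
  disc-shaped: (349 − 392.0625)² / 392.0625 = 4.7298
  spherical: (299 − 261.375)² / 261.375 = 5.4161
  elongated: (49 − 43.5625)² / 43.5625 = 0.6787
χ² = 4.7298 + 5.4161 + 0.6787 = 10.8246 ≈ 10.825
Degrees of freedom = 3 − 1 = 2; critical value at α = 0.05 is 5.991.
Since 10.825 > 5.991, we reject the null hypothesis — the data do not fit the 9:6:1 ratio.

10.825; not consistent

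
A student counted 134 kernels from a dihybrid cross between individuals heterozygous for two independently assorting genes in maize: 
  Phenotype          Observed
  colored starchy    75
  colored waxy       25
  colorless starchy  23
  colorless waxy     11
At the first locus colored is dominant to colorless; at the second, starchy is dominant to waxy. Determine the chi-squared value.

1.005

A dihybrid F₂ with independent assortment and complete dominance at both loci gives a 9:3:3:1 phenotypic ratio.
The 9:3:3:1 ratio has 16 parts, so with N = 134 the expected counts are:
  colored starchy: 134 × 9/16 = 75.375
  colored waxy: 134 × 3/16 = 25.125
  colorless starchy: 134 × 3/16 = 25.125
  colorless waxy: 134 × 1/16 = 8.375
χ² = Σ (O − E)² / E
  colored starchy: (75 − 75.375)² / 75.375 = 0.0019
  colored waxy: (25 − 25.125)² / 25.125 = 0.0006
  colorless starchy: (23 − 25.125)² / 25.125 = 0.1797
  colorless waxy: (11 − 8.375)² / 8.375 = 0.8228
χ² = 0.0019 + 0.0006 + 0.1797 + 0.8228 = 1.005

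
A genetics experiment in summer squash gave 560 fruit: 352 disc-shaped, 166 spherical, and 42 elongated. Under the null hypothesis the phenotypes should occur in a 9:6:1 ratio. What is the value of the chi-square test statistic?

Expected counts for N = 560 under a 9:6:1 ratio (total parts = 16):
  disc-shaped: 560 × 9/16 = 315
  spherical: 560 × 6/16 = 210
  elongated: 560 × 1/16 = 35
χ² = Σ (O − E)² / E
  disc-shaped: (352 − 315)² / 315 = 4.3460
  spherical: (166 − 210)² / 210 = 9.2190
  elongated: (42 − 35)² / 35 = 1.4000
χ² = 4.3460 + 9.2190 + 1.4000 = 14.965

14.965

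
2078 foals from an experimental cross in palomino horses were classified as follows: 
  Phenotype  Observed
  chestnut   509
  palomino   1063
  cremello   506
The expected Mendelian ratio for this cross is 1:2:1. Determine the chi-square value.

Under the 1:2:1 hypothesis (Σ ratio = 4, N = 2078):
  chestnut: 2078 × 1/4 = 519.5
  palomino: 2078 × 2/4 = 1039
  cremello: 2078 × 1/4 = 519.5
χ² = Σ (O − E)² / E
  chestnut: (509 − 519.5)² / 519.5 = 0.2122
  palomino: (1063 − 1039)² / 1039 = 0.5544
  cremello: (506 − 519.5)² / 519.5 = 0.3508
χ² = 0.2122 + 0.5544 + 0.3508 = 1.1174 ≈ 1.117

1.117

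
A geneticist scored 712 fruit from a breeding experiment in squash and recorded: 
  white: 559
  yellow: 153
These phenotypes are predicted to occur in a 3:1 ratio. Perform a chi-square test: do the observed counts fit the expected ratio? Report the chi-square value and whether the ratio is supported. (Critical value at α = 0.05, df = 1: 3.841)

4.682; not consistent

Under the 3:1 hypothesis (Σ ratio = 4, N = 712):
  white: 712 × 3/4 = 534
  yellow: 712 × 1/4 = 178
χ² = Σ (O − E)² / E
  white: (559 − 534)² / 534 = 1.1704
  yellow: (153 − 178)² / 178 = 3.5112
χ² = 1.1704 + 3.5112 = 4.6816 ≈ 4.682
Degrees of freedom = 2 − 1 = 1; critical value at α = 0.05 is 3.841.
Since 4.682 > 3.841, we reject the null hypothesis — the data do not fit the 3:1 ratio.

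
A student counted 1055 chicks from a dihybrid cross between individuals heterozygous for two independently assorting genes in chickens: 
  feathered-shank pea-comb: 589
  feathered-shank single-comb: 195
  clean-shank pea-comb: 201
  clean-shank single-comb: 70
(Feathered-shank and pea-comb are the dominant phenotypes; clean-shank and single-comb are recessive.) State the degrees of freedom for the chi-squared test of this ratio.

3

A dihybrid F₂ with independent assortment and complete dominance at both loci gives a 9:3:3:1 phenotypic ratio.
A goodness-of-fit test with 4 phenotype classes has df = 4 − 1 = 3.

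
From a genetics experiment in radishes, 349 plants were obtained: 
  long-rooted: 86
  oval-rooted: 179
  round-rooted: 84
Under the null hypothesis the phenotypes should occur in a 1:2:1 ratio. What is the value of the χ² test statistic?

0.255

The 1:2:1 ratio has 4 parts, so with N = 349 the expected counts are:
  long-rooted: 349 × 1/4 = 87.25
  oval-rooted: 349 × 2/4 = 174.5
  round-rooted: 349 × 1/4 = 87.25
χ² = Σ (O − E)² / E
  long-rooted: (86 − 87.25)² / 87.25 = 0.0179
  oval-rooted: (179 − 174.5)² / 174.5 = 0.1160
  round-rooted: (84 − 87.25)² / 87.25 = 0.1211
χ² = 0.0179 + 0.1160 + 0.1211 = 0.255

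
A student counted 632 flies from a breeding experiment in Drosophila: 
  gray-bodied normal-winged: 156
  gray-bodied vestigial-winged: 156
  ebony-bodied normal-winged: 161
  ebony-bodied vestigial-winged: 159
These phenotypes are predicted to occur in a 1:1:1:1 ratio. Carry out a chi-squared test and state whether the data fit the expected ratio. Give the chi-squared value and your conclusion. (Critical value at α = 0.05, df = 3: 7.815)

0.114; consistent

Expected counts for N = 632 under a 1:1:1:1 ratio (total parts = 4):
  gray-bodied normal-winged: 632 × 1/4 = 158
  gray-bodied vestigial-winged: 632 × 1/4 = 158
  ebony-bodied normal-winged: 632 × 1/4 = 158
  ebony-bodied vestigial-winged: 632 × 1/4 = 158
χ² = Σ (O − E)² / E
  gray-bodied normal-winged: (156 − 158)² / 158 = 0.0253
  gray-bodied vestigial-winged: (156 − 158)² / 158 = 0.0253
  ebony-bodied normal-winged: (161 − 158)² / 158 = 0.0570
  ebony-bodied vestigial-winged: (159 − 158)² / 158 = 0.0063
χ² = 0.0253 + 0.0253 + 0.0570 + 0.0063 = 0.1139 ≈ 0.114
Degrees of freedom = 4 − 1 = 3; critical value at α = 0.05 is 7.815.
Since 0.114 < 7.815, we fail to reject the null hypothesis — the data are consistent with the 1:1:1:1 ratio.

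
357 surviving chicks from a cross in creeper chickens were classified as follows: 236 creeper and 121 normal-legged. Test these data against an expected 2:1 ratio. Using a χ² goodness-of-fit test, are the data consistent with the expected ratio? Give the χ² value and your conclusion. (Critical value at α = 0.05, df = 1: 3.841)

Under the 2:1 hypothesis (Σ ratio = 3, N = 357):
  creeper: 357 × 2/3 = 238
  normal-legged: 357 × 1/3 = 119
χ² = Σ (O − E)² / E
  creeper: (236 − 238)² / 238 = 0.0168
  normal-legged: (121 − 119)² / 119 = 0.0336
χ² = 0.0168 + 0.0336 = 0.0504 ≈ 0.050
Degrees of freedom = 2 − 1 = 1; critical value at α = 0.05 is 3.841.
Since 0.050 < 3.841, we fail to reject the null hypothesis — the data are consistent with the 2:1 ratio.

0.050; consistent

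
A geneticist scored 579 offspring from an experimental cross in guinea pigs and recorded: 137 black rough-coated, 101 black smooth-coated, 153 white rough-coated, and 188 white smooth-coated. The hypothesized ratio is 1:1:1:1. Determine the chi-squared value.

27.031

The 1:1:1:1 ratio has 4 parts, so with N = 579 the expected counts are:
  black rough-coated: 579 × 1/4 = 144.75
  black smooth-coated: 579 × 1/4 = 144.75
  white rough-coated: 579 × 1/4 = 144.75
  white smooth-coated: 579 × 1/4 = 144.75
χ² = Σ (O − E)² / E
  black rough-coated: (137 − 144.75)² / 144.75 = 0.4149
  black smooth-coated: (101 − 144.75)² / 144.75 = 13.2232
  white rough-coated: (153 − 144.75)² / 144.75 = 0.4702
  white smooth-coated: (188 − 144.75)² / 144.75 = 12.9227
χ² = 0.4149 + 13.2232 + 0.4702 + 12.9227 = 27.031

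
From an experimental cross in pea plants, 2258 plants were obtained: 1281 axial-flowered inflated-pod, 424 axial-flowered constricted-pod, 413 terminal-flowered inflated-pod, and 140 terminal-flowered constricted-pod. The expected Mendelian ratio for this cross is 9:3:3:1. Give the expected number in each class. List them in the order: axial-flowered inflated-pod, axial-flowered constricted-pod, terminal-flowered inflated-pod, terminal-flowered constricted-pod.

1270.125, 423.375, 423.375, 141.125

Expected counts for N = 2258 under a 9:3:3:1 ratio (total parts = 16):
  axial-flowered inflated-pod: 2258 × 9/16 = 1270.125
  axial-flowered constricted-pod: 2258 × 3/16 = 423.375
  terminal-flowered inflated-pod: 2258 × 3/16 = 423.375
  terminal-flowered constricted-pod: 2258 × 1/16 = 141.125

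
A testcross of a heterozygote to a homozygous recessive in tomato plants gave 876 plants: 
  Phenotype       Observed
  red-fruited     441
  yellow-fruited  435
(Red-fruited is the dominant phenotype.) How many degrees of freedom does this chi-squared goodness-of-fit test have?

A testcross of a heterozygote (Aa × aa) gives a 1:1 phenotypic ratio.
A goodness-of-fit test with 2 phenotype classes has df = 2 − 1 = 1.

1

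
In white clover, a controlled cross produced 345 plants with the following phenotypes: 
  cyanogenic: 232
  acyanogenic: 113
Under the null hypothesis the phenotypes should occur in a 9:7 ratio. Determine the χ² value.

16.952

Expected counts for N = 345 under a 9:7 ratio (total parts = 16):
  cyanogenic: 345 × 9/16 = 194.0625
  acyanogenic: 345 × 7/16 = 150.9375
χ² = Σ (O − E)² / E
  cyanogenic: (232 − 194.0625)² / 194.0625 = 7.4164
  acyanogenic: (113 − 150.9375)² / 150.9375 = 9.5354
χ² = 7.4164 + 9.5354 = 16.9518 ≈ 16.952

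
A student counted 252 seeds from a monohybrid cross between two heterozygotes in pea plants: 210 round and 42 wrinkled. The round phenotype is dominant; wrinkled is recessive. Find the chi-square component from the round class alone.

2.333

For a monohybrid cross between heterozygotes with complete dominance, the expected phenotypic ratio is 3:1.
The 3:1 ratio has 4 parts, so with N = 252 the expected counts are:
  round: 252 × 3/4 = 189
  wrinkled: 252 × 1/4 = 63
Contribution of round: (210 − 189)² / 189 = 2.3333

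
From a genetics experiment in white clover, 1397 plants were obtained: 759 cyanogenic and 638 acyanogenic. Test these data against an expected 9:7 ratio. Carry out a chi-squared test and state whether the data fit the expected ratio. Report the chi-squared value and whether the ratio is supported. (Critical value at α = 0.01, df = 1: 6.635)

Under the 9:7 hypothesis (Σ ratio = 16, N = 1397):
  cyanogenic: 1397 × 9/16 = 785.8125
  acyanogenic: 1397 × 7/16 = 611.1875
χ² = Σ (O − E)² / E
  cyanogenic: (759 − 785.8125)² / 785.8125 = 0.9149
  acyanogenic: (638 − 611.1875)² / 611.1875 = 1.1763
χ² = 0.9149 + 1.1763 = 2.0912 ≈ 2.091
Degrees of freedom = 2 − 1 = 1; critical value at α = 0.01 is 6.635.
Since 2.091 < 6.635, we fail to reject the null hypothesis — the data are consistent with the 9:7 ratio.

2.091; consistent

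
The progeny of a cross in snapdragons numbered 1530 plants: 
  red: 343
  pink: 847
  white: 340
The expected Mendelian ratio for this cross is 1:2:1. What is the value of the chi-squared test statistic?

17.591

Under the 1:2:1 hypothesis (Σ ratio = 4, N = 1530):
  red: 1530 × 1/4 = 382.5
  pink: 1530 × 2/4 = 765
  white: 1530 × 1/4 = 382.5
χ² = Σ (O − E)² / E
  red: (343 − 382.5)² / 382.5 = 4.0791
  pink: (847 − 765)² / 765 = 8.7895
  white: (340 − 382.5)² / 382.5 = 4.7222
χ² = 4.0791 + 8.7895 + 4.7222 = 17.5908 ≈ 17.591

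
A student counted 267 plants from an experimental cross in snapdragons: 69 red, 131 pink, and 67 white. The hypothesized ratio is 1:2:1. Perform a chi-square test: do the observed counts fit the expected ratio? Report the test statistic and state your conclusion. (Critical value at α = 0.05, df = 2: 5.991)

0.124; consistent

Total ratio parts = 4. Expected numbers out of 267:
  red: 267 × 1/4 = 66.75
  pink: 267 × 2/4 = 133.5
  white: 267 × 1/4 = 66.75
χ² = Σ (O − E)² / E
  red: (69 − 66.75)² / 66.75 = 0.0758
  pink: (131 − 133.5)² / 133.5 = 0.0468
  white: (67 − 66.75)² / 66.75 = 0.0009
χ² = 0.0758 + 0.0468 + 0.0009 = 0.1235 ≈ 0.124
Degrees of freedom = 3 − 1 = 2; critical value at α = 0.05 is 5.991.
Since 0.124 < 5.991, we fail to reject the null hypothesis — the data are consistent with the 1:2:1 ratio.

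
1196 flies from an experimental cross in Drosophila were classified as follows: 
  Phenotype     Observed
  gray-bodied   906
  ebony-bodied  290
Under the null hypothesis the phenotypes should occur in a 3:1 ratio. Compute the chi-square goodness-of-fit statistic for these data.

Expected counts for N = 1196 under a 3:1 ratio (total parts = 4):
  gray-bodied: 1196 × 3/4 = 897
  ebony-bodied: 1196 × 1/4 = 299
χ² = Σ (O − E)² / E
  gray-bodied: (906 − 897)² / 897 = 0.0903
  ebony-bodied: (290 − 299)² / 299 = 0.2709
χ² = 0.0903 + 0.2709 = 0.3612 ≈ 0.361

0.361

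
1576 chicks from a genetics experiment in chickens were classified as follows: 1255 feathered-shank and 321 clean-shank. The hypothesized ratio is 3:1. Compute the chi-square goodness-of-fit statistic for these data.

18.034

Total ratio parts = 4. Expected numbers out of 1576:
  feathered-shank: 1576 × 3/4 = 1182
  clean-shank: 1576 × 1/4 = 394
χ² = Σ (O − E)² / E
  feathered-shank: (1255 − 1182)² / 1182 = 4.5085
  clean-shank: (321 − 394)² / 394 = 13.5254
χ² = 4.5085 + 13.5254 = 18.0339 ≈ 18.034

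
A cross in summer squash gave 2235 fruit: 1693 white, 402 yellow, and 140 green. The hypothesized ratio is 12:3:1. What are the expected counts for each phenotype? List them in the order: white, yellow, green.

1676.25, 419.0625, 139.6875

Under the 12:3:1 hypothesis (Σ ratio = 16, N = 2235):
  white: 2235 × 12/16 = 1676.25
  yellow: 2235 × 3/16 = 419.0625
  green: 2235 × 1/16 = 139.6875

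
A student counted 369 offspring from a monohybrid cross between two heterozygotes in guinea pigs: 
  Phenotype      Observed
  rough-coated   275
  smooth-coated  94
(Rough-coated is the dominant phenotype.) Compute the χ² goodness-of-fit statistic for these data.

0.044

For a monohybrid cross between heterozygotes with complete dominance, the expected phenotypic ratio is 3:1.
Expected counts for N = 369 under a 3:1 ratio (total parts = 4):
  rough-coated: 369 × 3/4 = 276.75
  smooth-coated: 369 × 1/4 = 92.25
χ² = Σ (O − E)² / E
  rough-coated: (275 − 276.75)² / 276.75 = 0.0111
  smooth-coated: (94 − 92.25)² / 92.25 = 0.0332
χ² = 0.0111 + 0.0332 = 0.0443 ≈ 0.044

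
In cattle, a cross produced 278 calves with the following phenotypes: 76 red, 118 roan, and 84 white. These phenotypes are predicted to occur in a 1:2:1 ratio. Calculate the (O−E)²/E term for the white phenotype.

3.025

Total ratio parts = 4. Expected numbers out of 278:
  red: 278 × 1/4 = 69.5
  roan: 278 × 2/4 = 139
  white: 278 × 1/4 = 69.5
Contribution of white: (84 − 69.5)² / 69.5 = 3.0252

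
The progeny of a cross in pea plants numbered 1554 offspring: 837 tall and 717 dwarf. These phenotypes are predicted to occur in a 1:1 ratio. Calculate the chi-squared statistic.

9.266

Under the 1:1 hypothesis (Σ ratio = 2, N = 1554):
  tall: 1554 × 1/2 = 777
  dwarf: 1554 × 1/2 = 777
χ² = Σ (O − E)² / E
  tall: (837 − 777)² / 777 = 4.6332
  dwarf: (717 − 777)² / 777 = 4.6332
χ² = 4.6332 + 4.6332 = 9.2664 ≈ 9.266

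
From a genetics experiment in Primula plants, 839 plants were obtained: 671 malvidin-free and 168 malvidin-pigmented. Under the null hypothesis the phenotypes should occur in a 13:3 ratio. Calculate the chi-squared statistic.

0.894

Expected counts for N = 839 under a 13:3 ratio (total parts = 16):
  malvidin-free: 839 × 13/16 = 681.6875
  malvidin-pigmented: 839 × 3/16 = 157.3125
χ² = Σ (O − E)² / E
  malvidin-free: (671 − 681.6875)² / 681.6875 = 0.1676
  malvidin-pigmented: (168 − 157.3125)² / 157.3125 = 0.7261
χ² = 0.1676 + 0.7261 = 0.8937 ≈ 0.894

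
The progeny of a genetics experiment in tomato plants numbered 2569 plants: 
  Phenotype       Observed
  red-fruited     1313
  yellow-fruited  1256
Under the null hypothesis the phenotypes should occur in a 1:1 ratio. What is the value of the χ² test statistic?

Expected counts for N = 2569 under a 1:1 ratio (total parts = 2):
  red-fruited: 2569 × 1/2 = 1284.5
  yellow-fruited: 2569 × 1/2 = 1284.5
χ² = Σ (O − E)² / E
  red-fruited: (1313 − 1284.5)² / 1284.5 = 0.6323
  yellow-fruited: (1256 − 1284.5)² / 1284.5 = 0.6323
χ² = 0.6323 + 0.6323 = 1.2646 ≈ 1.265

1.265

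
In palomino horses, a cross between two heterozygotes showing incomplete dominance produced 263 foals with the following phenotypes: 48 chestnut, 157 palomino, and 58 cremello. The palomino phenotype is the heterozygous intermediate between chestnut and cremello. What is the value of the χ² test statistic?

10.650

With incomplete dominance, a heterozygote × heterozygote cross gives a 1:2:1 phenotypic ratio.
The 1:2:1 ratio has 4 parts, so with N = 263 the expected counts are:
  chestnut: 263 × 1/4 = 65.75
  palomino: 263 × 2/4 = 131.5
  cremello: 263 × 1/4 = 65.75
χ² = Σ (O − E)² / E
  chestnut: (48 − 65.75)² / 65.75 = 4.7918
  palomino: (157 − 131.5)² / 131.5 = 4.9449
  cremello: (58 − 65.75)² / 65.75 = 0.9135
χ² = 4.7918 + 4.9449 + 0.9135 = 10.6502 ≈ 10.650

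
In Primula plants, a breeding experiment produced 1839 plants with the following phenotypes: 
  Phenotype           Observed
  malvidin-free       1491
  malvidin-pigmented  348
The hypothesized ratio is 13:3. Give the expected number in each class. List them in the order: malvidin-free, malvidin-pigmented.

Expected counts for N = 1839 under a 13:3 ratio (total parts = 16):
  malvidin-free: 1839 × 13/16 = 1494.1875
  malvidin-pigmented: 1839 × 3/16 = 344.8125

1494.1875, 344.8125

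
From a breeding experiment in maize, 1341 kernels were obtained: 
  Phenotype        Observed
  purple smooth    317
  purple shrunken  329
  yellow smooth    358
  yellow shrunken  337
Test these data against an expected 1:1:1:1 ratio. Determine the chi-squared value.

2.663

Total ratio parts = 4. Expected numbers out of 1341:
  purple smooth: 1341 × 1/4 = 335.25
  purple shrunken: 1341 × 1/4 = 335.25
  yellow smooth: 1341 × 1/4 = 335.25
  yellow shrunken: 1341 × 1/4 = 335.25
χ² = Σ (O − E)² / E
  purple smooth: (317 − 335.25)² / 335.25 = 0.9935
  purple shrunken: (329 − 335.25)² / 335.25 = 0.1165
  yellow smooth: (358 − 335.25)² / 335.25 = 1.5438
  yellow shrunken: (337 − 335.25)² / 335.25 = 0.0091
χ² = 0.9935 + 0.1165 + 1.5438 + 0.0091 = 2.6629 ≈ 2.663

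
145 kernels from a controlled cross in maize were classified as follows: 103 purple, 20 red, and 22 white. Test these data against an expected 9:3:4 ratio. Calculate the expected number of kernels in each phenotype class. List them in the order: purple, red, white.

81.5625, 27.1875, 36.25

Under the 9:3:4 hypothesis (Σ ratio = 16, N = 145):
  purple: 145 × 9/16 = 81.5625
  red: 145 × 3/16 = 27.1875
  white: 145 × 4/16 = 36.25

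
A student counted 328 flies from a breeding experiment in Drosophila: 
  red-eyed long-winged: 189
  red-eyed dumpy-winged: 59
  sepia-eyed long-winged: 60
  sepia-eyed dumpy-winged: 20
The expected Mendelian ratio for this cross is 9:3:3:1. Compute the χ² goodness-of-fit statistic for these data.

0.260

Under the 9:3:3:1 hypothesis (Σ ratio = 16, N = 328):
  red-eyed long-winged: 328 × 9/16 = 184.5
  red-eyed dumpy-winged: 328 × 3/16 = 61.5
  sepia-eyed long-winged: 328 × 3/16 = 61.5
  sepia-eyed dumpy-winged: 328 × 1/16 = 20.5
χ² = Σ (O − E)² / E
  red-eyed long-winged: (189 − 184.5)² / 184.5 = 0.1098
  red-eyed dumpy-winged: (59 − 61.5)² / 61.5 = 0.1016
  sepia-eyed long-winged: (60 − 61.5)² / 61.5 = 0.0366
  sepia-eyed dumpy-winged: (20 − 20.5)² / 20.5 = 0.0122
χ² = 0.1098 + 0.1016 + 0.0366 + 0.0122 = 0.2602 ≈ 0.260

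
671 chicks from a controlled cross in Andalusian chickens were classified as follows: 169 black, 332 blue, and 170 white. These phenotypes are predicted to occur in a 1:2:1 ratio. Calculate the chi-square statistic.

The 1:2:1 ratio has 4 parts, so with N = 671 the expected counts are:
  black: 671 × 1/4 = 167.75
  blue: 671 × 2/4 = 335.5
  white: 671 × 1/4 = 167.75
χ² = Σ (O − E)² / E
  black: (169 − 167.75)² / 167.75 = 0.0093
  blue: (332 − 335.5)² / 335.5 = 0.0365
  white: (170 − 167.75)² / 167.75 = 0.0302
χ² = 0.0093 + 0.0365 + 0.0302 = 0.076

0.076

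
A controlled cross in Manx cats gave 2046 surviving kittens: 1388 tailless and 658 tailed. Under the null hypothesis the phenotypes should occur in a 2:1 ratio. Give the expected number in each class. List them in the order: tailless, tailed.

The 2:1 ratio has 3 parts, so with N = 2046 the expected counts are:
  tailless: 2046 × 2/3 = 1364
  tailed: 2046 × 1/3 = 682

1364, 682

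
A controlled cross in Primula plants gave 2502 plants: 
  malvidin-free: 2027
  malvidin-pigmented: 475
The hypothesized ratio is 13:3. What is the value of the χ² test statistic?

Total ratio parts = 16. Expected numbers out of 2502:
  malvidin-free: 2502 × 13/16 = 2032.875
  malvidin-pigmented: 2502 × 3/16 = 469.125
χ² = Σ (O − E)² / E
  malvidin-free: (2027 − 2032.875)² / 2032.875 = 0.0170
  malvidin-pigmented: (475 − 469.125)² / 469.125 = 0.0736
χ² = 0.0170 + 0.0736 = 0.0906 ≈ 0.091

0.091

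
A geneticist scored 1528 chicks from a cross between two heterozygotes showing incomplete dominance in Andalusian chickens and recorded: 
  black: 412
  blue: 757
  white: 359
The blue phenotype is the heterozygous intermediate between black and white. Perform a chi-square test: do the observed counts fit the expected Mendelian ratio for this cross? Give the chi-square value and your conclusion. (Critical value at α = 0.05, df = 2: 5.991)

3.805; consistent

With incomplete dominance, a heterozygote × heterozygote cross gives a 1:2:1 phenotypic ratio.
Expected counts for N = 1528 under a 1:2:1 ratio (total parts = 4):
  black: 1528 × 1/4 = 382
  blue: 1528 × 2/4 = 764
  white: 1528 × 1/4 = 382
χ² = Σ (O − E)² / E
  black: (412 − 382)² / 382 = 2.3560
  blue: (757 − 764)² / 764 = 0.0641
  white: (359 − 382)² / 382 = 1.3848
χ² = 2.3560 + 0.0641 + 1.3848 = 3.8049 ≈ 3.805
Degrees of freedom = 3 − 1 = 2; critical value at α = 0.05 is 5.991.
Since 3.805 < 5.991, we fail to reject the null hypothesis — the data are consistent with the 1:2:1 ratio.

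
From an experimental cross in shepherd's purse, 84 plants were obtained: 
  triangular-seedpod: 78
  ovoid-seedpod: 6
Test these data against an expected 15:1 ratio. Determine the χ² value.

Total ratio parts = 16. Expected numbers out of 84:
  triangular-seedpod: 84 × 15/16 = 78.75
  ovoid-seedpod: 84 × 1/16 = 5.25
χ² = Σ (O − E)² / E
  triangular-seedpod: (78 − 78.75)² / 78.75 = 0.0071
  ovoid-seedpod: (6 − 5.25)² / 5.25 = 0.1071
χ² = 0.0071 + 0.1071 = 0.1142 ≈ 0.114

0.114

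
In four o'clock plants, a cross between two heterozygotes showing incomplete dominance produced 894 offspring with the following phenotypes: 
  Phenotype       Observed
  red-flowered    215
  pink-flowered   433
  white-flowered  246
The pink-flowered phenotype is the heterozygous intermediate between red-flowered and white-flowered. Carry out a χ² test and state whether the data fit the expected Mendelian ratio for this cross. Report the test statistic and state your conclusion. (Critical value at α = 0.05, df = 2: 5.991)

With incomplete dominance, a heterozygote × heterozygote cross gives a 1:2:1 phenotypic ratio.
Expected counts for N = 894 under a 1:2:1 ratio (total parts = 4):
  red-flowered: 894 × 1/4 = 223.5
  pink-flowered: 894 × 2/4 = 447
  white-flowered: 894 × 1/4 = 223.5
χ² = Σ (O − E)² / E
  red-flowered: (215 − 223.5)² / 223.5 = 0.3233
  pink-flowered: (433 − 447)² / 447 = 0.4385
  white-flowered: (246 − 223.5)² / 223.5 = 2.2651
χ² = 0.3233 + 0.4385 + 2.2651 = 3.0269 ≈ 3.027
Degrees of freedom = 3 − 1 = 2; critical value at α = 0.05 is 5.991.
Since 3.027 < 5.991, we fail to reject the null hypothesis — the data are consistent with the 1:2:1 ratio.

3.027; consistent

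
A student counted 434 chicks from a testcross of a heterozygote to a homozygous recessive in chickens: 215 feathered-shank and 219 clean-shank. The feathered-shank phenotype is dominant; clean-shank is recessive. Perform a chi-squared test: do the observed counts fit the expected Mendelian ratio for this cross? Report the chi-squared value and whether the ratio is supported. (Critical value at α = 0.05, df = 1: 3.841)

A testcross of a heterozygote (Aa × aa) gives a 1:1 phenotypic ratio.
The 1:1 ratio has 2 parts, so with N = 434 the expected counts are:
  feathered-shank: 434 × 1/2 = 217
  clean-shank: 434 × 1/2 = 217
χ² = Σ (O − E)² / E
  feathered-shank: (215 − 217)² / 217 = 0.0184
  clean-shank: (219 − 217)² / 217 = 0.0184
χ² = 0.0184 + 0.0184 = 0.0368 ≈ 0.037
Degrees of freedom = 2 − 1 = 1; critical value at α = 0.05 is 3.841.
Since 0.037 < 3.841, we fail to reject the null hypothesis — the data are consistent with the 1:1 ratio.

0.037; consistent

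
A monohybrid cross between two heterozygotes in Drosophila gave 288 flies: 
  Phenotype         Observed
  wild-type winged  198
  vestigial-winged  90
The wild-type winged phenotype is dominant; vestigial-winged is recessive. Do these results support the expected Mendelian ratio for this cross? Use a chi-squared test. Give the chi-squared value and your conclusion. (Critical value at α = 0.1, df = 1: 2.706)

6.000; not consistent

For a monohybrid cross between heterozygotes with complete dominance, the expected phenotypic ratio is 3:1.
The 3:1 ratio has 4 parts, so with N = 288 the expected counts are:
  wild-type winged: 288 × 3/4 = 216
  vestigial-winged: 288 × 1/4 = 72
χ² = Σ (O − E)² / E
  wild-type winged: (198 − 216)² / 216 = 1.5000
  vestigial-winged: (90 − 72)² / 72 = 4.5000
χ² = 1.5000 + 4.5000 = 6.000
Degrees of freedom = 2 − 1 = 1; critical value at α = 0.1 is 2.706.
Since 6.000 > 2.706, we reject the null hypothesis — the data do not fit the 3:1 ratio.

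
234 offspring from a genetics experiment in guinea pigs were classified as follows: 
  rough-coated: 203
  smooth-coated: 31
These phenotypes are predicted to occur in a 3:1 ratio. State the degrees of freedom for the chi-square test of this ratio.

A goodness-of-fit test with 2 phenotype classes has df = 2 − 1 = 1.

1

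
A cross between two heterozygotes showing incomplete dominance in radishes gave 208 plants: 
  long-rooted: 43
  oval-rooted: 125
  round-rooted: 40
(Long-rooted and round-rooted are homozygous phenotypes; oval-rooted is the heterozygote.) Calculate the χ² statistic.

8.567

With incomplete dominance, a heterozygote × heterozygote cross gives a 1:2:1 phenotypic ratio.
Total ratio parts = 4. Expected numbers out of 208:
  long-rooted: 208 × 1/4 = 52
  oval-rooted: 208 × 2/4 = 104
  round-rooted: 208 × 1/4 = 52
χ² = Σ (O − E)² / E
  long-rooted: (43 − 52)² / 52 = 1.5577
  oval-rooted: (125 − 104)² / 104 = 4.2404
  round-rooted: (40 − 52)² / 52 = 2.7692
χ² = 1.5577 + 4.2404 + 2.7692 = 8.5673 ≈ 8.567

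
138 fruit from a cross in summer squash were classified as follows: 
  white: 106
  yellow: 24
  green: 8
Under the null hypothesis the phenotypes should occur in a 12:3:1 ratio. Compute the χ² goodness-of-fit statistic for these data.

0.242

Under the 12:3:1 hypothesis (Σ ratio = 16, N = 138):
  white: 138 × 12/16 = 103.5
  yellow: 138 × 3/16 = 25.875
  green: 138 × 1/16 = 8.625
χ² = Σ (O − E)² / E
  white: (106 − 103.5)² / 103.5 = 0.0604
  yellow: (24 − 25.875)² / 25.875 = 0.1359
  green: (8 − 8.625)² / 8.625 = 0.0453
χ² = 0.0604 + 0.1359 + 0.0453 = 0.2416 ≈ 0.242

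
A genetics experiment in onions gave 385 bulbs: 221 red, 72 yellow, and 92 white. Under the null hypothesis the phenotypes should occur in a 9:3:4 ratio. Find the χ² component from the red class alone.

The 9:3:4 ratio has 16 parts, so with N = 385 the expected counts are:
  red: 385 × 9/16 = 216.5625
  yellow: 385 × 3/16 = 72.1875
  white: 385 × 4/16 = 96.25
Contribution of red: (221 − 216.5625)² / 216.5625 = 0.0909

0.091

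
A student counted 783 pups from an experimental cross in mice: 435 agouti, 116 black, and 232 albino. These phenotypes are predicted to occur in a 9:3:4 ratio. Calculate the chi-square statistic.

13.247

Under the 9:3:4 hypothesis (Σ ratio = 16, N = 783):
  agouti: 783 × 9/16 = 440.4375
  black: 783 × 3/16 = 146.8125
  albino: 783 × 4/16 = 195.75
χ² = Σ (O − E)² / E
  agouti: (435 − 440.4375)² / 440.4375 = 0.0671
  black: (116 − 146.8125)² / 146.8125 = 6.4668
  albino: (232 − 195.75)² / 195.75 = 6.7130
χ² = 0.0671 + 6.4668 + 6.7130 = 13.2469 ≈ 13.247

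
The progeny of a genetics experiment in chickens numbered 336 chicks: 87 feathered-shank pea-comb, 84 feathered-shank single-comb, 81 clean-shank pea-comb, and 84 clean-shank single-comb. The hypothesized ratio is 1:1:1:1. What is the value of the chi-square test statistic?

The 1:1:1:1 ratio has 4 parts, so with N = 336 the expected counts are:
  feathered-shank pea-comb: 336 × 1/4 = 84
  feathered-shank single-comb: 336 × 1/4 = 84
  clean-shank pea-comb: 336 × 1/4 = 84
  clean-shank single-comb: 336 × 1/4 = 84
χ² = Σ (O − E)² / E
  feathered-shank pea-comb: (87 − 84)² / 84 = 0.1071
  feathered-shank single-comb: (84 − 84)² / 84 = 0.0000
  clean-shank pea-comb: (81 − 84)² / 84 = 0.1071
  clean-shank single-comb: (84 − 84)² / 84 = 0.0000
χ² = 0.1071 + 0.0000 + 0.1071 + 0.0000 = 0.2142 ≈ 0.214

0.214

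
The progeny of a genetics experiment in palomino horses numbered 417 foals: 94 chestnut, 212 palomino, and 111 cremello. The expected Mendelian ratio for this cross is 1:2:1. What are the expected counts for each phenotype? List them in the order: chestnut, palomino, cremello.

Under the 1:2:1 hypothesis (Σ ratio = 4, N = 417):
  chestnut: 417 × 1/4 = 104.25
  palomino: 417 × 2/4 = 208.5
  cremello: 417 × 1/4 = 104.25

104.25, 208.5, 104.25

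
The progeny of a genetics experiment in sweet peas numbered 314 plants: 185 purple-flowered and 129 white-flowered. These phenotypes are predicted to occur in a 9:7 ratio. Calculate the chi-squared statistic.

0.908

Expected counts for N = 314 under a 9:7 ratio (total parts = 16):
  purple-flowered: 314 × 9/16 = 176.625
  white-flowered: 314 × 7/16 = 137.375
χ² = Σ (O − E)² / E
  purple-flowered: (185 − 176.625)² / 176.625 = 0.3971
  white-flowered: (129 − 137.375)² / 137.375 = 0.5106
χ² = 0.3971 + 0.5106 = 0.9077 ≈ 0.908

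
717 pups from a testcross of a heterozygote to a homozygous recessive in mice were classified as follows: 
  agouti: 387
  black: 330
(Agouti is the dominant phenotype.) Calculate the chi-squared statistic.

4.531

A testcross of a heterozygote (Aa × aa) gives a 1:1 phenotypic ratio.
Expected counts for N = 717 under a 1:1 ratio (total parts = 2):
  agouti: 717 × 1/2 = 358.5
  black: 717 × 1/2 = 358.5
χ² = Σ (O − E)² / E
  agouti: (387 − 358.5)² / 358.5 = 2.2657
  black: (330 − 358.5)² / 358.5 = 2.2657
χ² = 2.2657 + 2.2657 = 4.5314 ≈ 4.531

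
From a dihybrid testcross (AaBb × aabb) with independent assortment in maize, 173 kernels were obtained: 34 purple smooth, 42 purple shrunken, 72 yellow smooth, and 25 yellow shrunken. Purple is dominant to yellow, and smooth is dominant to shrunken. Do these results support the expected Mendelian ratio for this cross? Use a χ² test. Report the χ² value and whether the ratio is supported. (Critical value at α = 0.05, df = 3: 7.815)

28.827; not consistent

A dihybrid testcross with independent assortment gives a 1:1:1:1 ratio.
Expected counts for N = 173 under a 1:1:1:1 ratio (total parts = 4):
  purple smooth: 173 × 1/4 = 43.25
  purple shrunken: 173 × 1/4 = 43.25
  yellow smooth: 173 × 1/4 = 43.25
  yellow shrunken: 173 × 1/4 = 43.25
χ² = Σ (O − E)² / E
  purple smooth: (34 − 43.25)² / 43.25 = 1.9783
  purple shrunken: (42 − 43.25)² / 43.25 = 0.0361
  yellow smooth: (72 − 43.25)² / 43.25 = 19.1113
  yellow shrunken: (25 − 43.25)² / 43.25 = 7.7009
χ² = 1.9783 + 0.0361 + 19.1113 + 7.7009 = 28.8266 ≈ 28.827
Degrees of freedom = 4 − 1 = 3; critical value at α = 0.05 is 7.815.
Since 28.827 > 7.815, we reject the null hypothesis — the data do not fit the 1:1:1:1 ratio.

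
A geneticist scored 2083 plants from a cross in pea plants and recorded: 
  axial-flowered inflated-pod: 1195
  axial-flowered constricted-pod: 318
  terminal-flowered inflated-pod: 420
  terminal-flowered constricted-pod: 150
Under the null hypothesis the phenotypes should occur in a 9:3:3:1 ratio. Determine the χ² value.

Expected counts for N = 2083 under a 9:3:3:1 ratio (total parts = 16):
  axial-flowered inflated-pod: 2083 × 9/16 = 1171.6875
  axial-flowered constricted-pod: 2083 × 3/16 = 390.5625
  terminal-flowered inflated-pod: 2083 × 3/16 = 390.5625
  terminal-flowered constricted-pod: 2083 × 1/16 = 130.1875
χ² = Σ (O − E)² / E
  axial-flowered inflated-pod: (1195 − 1171.6875)² / 1171.6875 = 0.4638
  axial-flowered constricted-pod: (318 − 390.5625)² / 390.5625 = 13.4814
  terminal-flowered inflated-pod: (420 − 390.5625)² / 390.5625 = 2.2188
  terminal-flowered constricted-pod: (150 − 130.1875)² / 130.1875 = 3.0152
χ² = 0.4638 + 13.4814 + 2.2188 + 3.0152 = 19.1792 ≈ 19.179

19.179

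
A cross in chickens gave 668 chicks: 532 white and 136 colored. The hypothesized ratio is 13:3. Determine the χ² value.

1.136

Under the 13:3 hypothesis (Σ ratio = 16, N = 668):
  white: 668 × 13/16 = 542.75
  colored: 668 × 3/16 = 125.25
χ² = Σ (O − E)² / E
  white: (532 − 542.75)² / 542.75 = 0.2129
  colored: (136 − 125.25)² / 125.25 = 0.9227
χ² = 0.2129 + 0.9227 = 1.1356 ≈ 1.136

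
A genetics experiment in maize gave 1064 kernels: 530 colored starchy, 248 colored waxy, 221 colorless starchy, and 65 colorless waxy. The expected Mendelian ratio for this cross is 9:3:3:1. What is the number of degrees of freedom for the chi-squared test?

A goodness-of-fit test with 4 phenotype classes has df = 4 − 1 = 3.

3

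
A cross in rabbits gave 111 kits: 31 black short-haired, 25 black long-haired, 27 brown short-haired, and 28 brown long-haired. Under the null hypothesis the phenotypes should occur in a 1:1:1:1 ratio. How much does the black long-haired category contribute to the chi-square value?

0.273

The 1:1:1:1 ratio has 4 parts, so with N = 111 the expected counts are:
  black short-haired: 111 × 1/4 = 27.75
  black long-haired: 111 × 1/4 = 27.75
  brown short-haired: 111 × 1/4 = 27.75
  brown long-haired: 111 × 1/4 = 27.75
Contribution of black long-haired: (25 − 27.75)² / 27.75 = 0.2725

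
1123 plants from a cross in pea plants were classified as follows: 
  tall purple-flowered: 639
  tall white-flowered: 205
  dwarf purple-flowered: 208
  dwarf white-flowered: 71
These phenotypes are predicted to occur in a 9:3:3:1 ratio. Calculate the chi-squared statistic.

Expected counts for N = 1123 under a 9:3:3:1 ratio (total parts = 16):
  tall purple-flowered: 1123 × 9/16 = 631.6875
  tall white-flowered: 1123 × 3/16 = 210.5625
  dwarf purple-flowered: 1123 × 3/16 = 210.5625
  dwarf white-flowered: 1123 × 1/16 = 70.1875
χ² = Σ (O − E)² / E
  tall purple-flowered: (639 − 631.6875)² / 631.6875 = 0.0847
  tall white-flowered: (205 − 210.5625)² / 210.5625 = 0.1469
  dwarf purple-flowered: (208 − 210.5625)² / 210.5625 = 0.0312
  dwarf white-flowered: (71 − 70.1875)² / 70.1875 = 0.0094
χ² = 0.0847 + 0.1469 + 0.0312 + 0.0094 = 0.2722 ≈ 0.272

0.272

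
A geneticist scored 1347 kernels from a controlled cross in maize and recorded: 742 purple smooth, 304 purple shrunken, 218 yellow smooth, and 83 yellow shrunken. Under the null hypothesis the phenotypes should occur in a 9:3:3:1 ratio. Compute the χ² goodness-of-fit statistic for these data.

15.547

The 9:3:3:1 ratio has 16 parts, so with N = 1347 the expected counts are:
  purple smooth: 1347 × 9/16 = 757.6875
  purple shrunken: 1347 × 3/16 = 252.5625
  yellow smooth: 1347 × 3/16 = 252.5625
  yellow shrunken: 1347 × 1/16 = 84.1875
χ² = Σ (O − E)² / E
  purple smooth: (742 − 757.6875)² / 757.6875 = 0.3248
  purple shrunken: (304 − 252.5625)² / 252.5625 = 10.4759
  yellow smooth: (218 − 252.5625)² / 252.5625 = 4.7298
  yellow shrunken: (83 − 84.1875)² / 84.1875 = 0.0168
χ² = 0.3248 + 10.4759 + 4.7298 + 0.0168 = 15.5473 ≈ 15.547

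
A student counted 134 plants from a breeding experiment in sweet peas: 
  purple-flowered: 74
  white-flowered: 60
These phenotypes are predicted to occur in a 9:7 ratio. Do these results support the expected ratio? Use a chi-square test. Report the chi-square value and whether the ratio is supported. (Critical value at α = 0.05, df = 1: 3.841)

0.057; consistent

The 9:7 ratio has 16 parts, so with N = 134 the expected counts are:
  purple-flowered: 134 × 9/16 = 75.375
  white-flowered: 134 × 7/16 = 58.625
χ² = Σ (O − E)² / E
  purple-flowered: (74 − 75.375)² / 75.375 = 0.0251
  white-flowered: (60 − 58.625)² / 58.625 = 0.0322
χ² = 0.0251 + 0.0322 = 0.0573 ≈ 0.057
Degrees of freedom = 2 − 1 = 1; critical value at α = 0.05 is 3.841.
Since 0.057 < 3.841, we fail to reject the null hypothesis — the data are consistent with the 9:7 ratio.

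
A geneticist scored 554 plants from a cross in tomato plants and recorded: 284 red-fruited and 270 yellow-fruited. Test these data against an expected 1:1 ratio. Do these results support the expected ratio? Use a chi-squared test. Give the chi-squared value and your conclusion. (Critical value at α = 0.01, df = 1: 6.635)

Expected counts for N = 554 under a 1:1 ratio (total parts = 2):
  red-fruited: 554 × 1/2 = 277
  yellow-fruited: 554 × 1/2 = 277
χ² = Σ (O − E)² / E
  red-fruited: (284 − 277)² / 277 = 0.1769
  yellow-fruited: (270 − 277)² / 277 = 0.1769
χ² = 0.1769 + 0.1769 = 0.3538 ≈ 0.354
Degrees of freedom = 2 − 1 = 1; critical value at α = 0.01 is 6.635.
Since 0.354 < 6.635, we fail to reject the null hypothesis — the data are consistent with the 1:1 ratio.

0.354; consistent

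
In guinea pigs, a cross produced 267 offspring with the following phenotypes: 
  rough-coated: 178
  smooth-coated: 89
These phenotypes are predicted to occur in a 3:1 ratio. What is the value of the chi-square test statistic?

Total ratio parts = 4. Expected numbers out of 267:
  rough-coated: 267 × 3/4 = 200.25
  smooth-coated: 267 × 1/4 = 66.75
χ² = Σ (O − E)² / E
  rough-coated: (178 − 200.25)² / 200.25 = 2.4722
  smooth-coated: (89 − 66.75)² / 66.75 = 7.4167
χ² = 2.4722 + 7.4167 = 9.8889 ≈ 9.889

9.889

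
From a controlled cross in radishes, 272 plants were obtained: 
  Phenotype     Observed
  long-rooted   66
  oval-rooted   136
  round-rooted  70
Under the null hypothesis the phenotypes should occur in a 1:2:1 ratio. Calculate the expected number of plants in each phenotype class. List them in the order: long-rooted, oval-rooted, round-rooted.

Expected counts for N = 272 under a 1:2:1 ratio (total parts = 4):
  long-rooted: 272 × 1/4 = 68
  oval-rooted: 272 × 2/4 = 136
  round-rooted: 272 × 1/4 = 68

68, 136, 68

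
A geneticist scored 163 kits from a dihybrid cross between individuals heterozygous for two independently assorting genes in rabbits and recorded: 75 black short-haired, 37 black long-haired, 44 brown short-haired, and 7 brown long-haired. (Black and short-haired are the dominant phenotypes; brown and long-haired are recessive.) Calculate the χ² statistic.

11.299

A dihybrid F₂ with independent assortment and complete dominance at both loci gives a 9:3:3:1 phenotypic ratio.
Expected counts for N = 163 under a 9:3:3:1 ratio (total parts = 16):
  black short-haired: 163 × 9/16 = 91.6875
  black long-haired: 163 × 3/16 = 30.5625
  brown short-haired: 163 × 3/16 = 30.5625
  brown long-haired: 163 × 1/16 = 10.1875
χ² = Σ (O − E)² / E
  black short-haired: (75 − 91.6875)² / 91.6875 = 3.0372
  black long-haired: (37 − 30.5625)² / 30.5625 = 1.3560
  brown short-haired: (44 − 30.5625)² / 30.5625 = 5.9081
  brown long-haired: (7 − 10.1875)² / 10.1875 = 0.9973
χ² = 3.0372 + 1.3560 + 5.9081 + 0.9973 = 11.2986 ≈ 11.299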